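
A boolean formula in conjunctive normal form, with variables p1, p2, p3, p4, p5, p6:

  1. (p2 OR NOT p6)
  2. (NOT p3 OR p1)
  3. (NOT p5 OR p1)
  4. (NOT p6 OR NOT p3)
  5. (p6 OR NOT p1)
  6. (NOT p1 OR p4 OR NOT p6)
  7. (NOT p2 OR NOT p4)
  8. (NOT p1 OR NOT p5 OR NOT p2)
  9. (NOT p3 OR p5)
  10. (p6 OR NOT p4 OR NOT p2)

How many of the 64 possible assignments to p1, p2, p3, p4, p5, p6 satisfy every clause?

4

Satisfying assignments:
  p1=0 p2=0 p3=0 p4=0 p5=0 p6=0
  p1=0 p2=0 p3=0 p4=1 p5=0 p6=0
  p1=0 p2=1 p3=0 p4=0 p5=0 p6=0
  p1=0 p2=1 p3=0 p4=0 p5=0 p6=1
Count: 4.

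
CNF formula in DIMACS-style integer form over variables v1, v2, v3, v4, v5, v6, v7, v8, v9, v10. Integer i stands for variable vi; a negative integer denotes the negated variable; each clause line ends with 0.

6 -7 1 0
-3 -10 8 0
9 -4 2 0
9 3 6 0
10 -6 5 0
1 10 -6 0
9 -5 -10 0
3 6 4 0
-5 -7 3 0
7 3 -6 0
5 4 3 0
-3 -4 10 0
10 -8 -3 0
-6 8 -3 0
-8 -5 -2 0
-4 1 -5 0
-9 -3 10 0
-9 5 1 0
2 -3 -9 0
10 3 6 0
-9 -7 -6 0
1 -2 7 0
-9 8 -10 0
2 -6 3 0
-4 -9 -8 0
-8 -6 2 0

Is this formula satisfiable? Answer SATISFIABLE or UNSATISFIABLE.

v1 occurs only positively in the remaining clauses — set v1 = True.
Try v2 = True.
Branch on v3: take v3 = True.
The remaining clauses are satisfied by v4 = True, v5 = False, v6 = True, v7 = False, v8 = True, v9 = False, v10 = True.
So v1=True, v2=True, v3=True, v4=True, v5=False, v6=True, v7=False, v8=True, v9=False, v10=True is a satisfying assignment.

SATISFIABLE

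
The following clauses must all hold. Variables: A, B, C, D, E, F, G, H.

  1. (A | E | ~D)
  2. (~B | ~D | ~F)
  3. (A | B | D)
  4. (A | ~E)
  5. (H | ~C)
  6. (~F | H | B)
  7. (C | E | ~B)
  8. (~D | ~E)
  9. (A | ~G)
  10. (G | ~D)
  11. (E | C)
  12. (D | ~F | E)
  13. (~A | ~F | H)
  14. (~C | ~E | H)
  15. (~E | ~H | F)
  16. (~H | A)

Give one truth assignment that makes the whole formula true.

Set A = True and propagate.
For the remaining variables, B = False, C = True, D = False, E = False, F = False, G = False, H = True works.

A=1, B=0, C=1, D=0, E=0, F=0, G=0, H=1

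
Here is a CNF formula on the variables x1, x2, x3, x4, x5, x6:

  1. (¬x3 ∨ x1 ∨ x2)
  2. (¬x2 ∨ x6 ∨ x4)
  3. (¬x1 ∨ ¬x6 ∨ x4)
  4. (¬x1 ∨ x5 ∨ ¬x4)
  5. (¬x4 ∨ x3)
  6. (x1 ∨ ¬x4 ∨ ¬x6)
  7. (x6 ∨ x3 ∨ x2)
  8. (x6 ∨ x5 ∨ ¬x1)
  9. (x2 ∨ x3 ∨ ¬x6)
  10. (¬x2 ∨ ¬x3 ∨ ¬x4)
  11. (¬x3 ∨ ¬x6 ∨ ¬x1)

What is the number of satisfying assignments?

6

The models are:
  x1=F x2=T x3=F x4=F x5=F x6=T
  x1=F x2=T x3=F x4=F x5=T x6=T
  x1=F x2=T x3=T x4=F x5=F x6=T
  x1=F x2=T x3=T x4=F x5=T x6=T
  x1=T x2=F x3=T x4=F x5=T x6=F
  x1=T x2=F x3=T x4=T x5=T x6=F
That's 6 in total.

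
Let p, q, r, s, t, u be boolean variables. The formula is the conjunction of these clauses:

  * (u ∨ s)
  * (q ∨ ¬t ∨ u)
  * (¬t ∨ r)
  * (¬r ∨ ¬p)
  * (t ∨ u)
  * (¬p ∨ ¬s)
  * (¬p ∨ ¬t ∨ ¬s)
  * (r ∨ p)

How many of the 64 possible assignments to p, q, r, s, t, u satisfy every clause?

11

Case analysis on p and t:
  p=1, t=1: a clause becomes empty — 0.
  p=1, t=0: remaining (q,r,s,u) ∈ {(0,0,0,1); (1,0,0,1)} — 2.
  p=0, t=1: 5 of the 16 assignments to (q,r,s,u) work.
  p=0, t=0: remaining (q,r,s,u) ∈ {(0,1,0,1); (0,1,1,1); (1,1,0,1); (1,1,1,1)} — 4.
Total: 0 + 2 + 5 + 4 = 11.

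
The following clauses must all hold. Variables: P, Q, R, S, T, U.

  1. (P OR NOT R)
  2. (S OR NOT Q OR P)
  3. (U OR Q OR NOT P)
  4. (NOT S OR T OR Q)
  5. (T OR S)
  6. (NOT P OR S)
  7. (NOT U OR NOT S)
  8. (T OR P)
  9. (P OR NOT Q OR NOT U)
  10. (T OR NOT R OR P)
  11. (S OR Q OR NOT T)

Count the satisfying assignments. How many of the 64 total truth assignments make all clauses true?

6

The models are:
  P=0 Q=0 R=0 S=1 T=1 U=0
  P=0 Q=1 R=0 S=1 T=1 U=0
  P=1 Q=1 R=0 S=1 T=0 U=0
  P=1 Q=1 R=0 S=1 T=1 U=0
  P=1 Q=1 R=1 S=1 T=0 U=0
  P=1 Q=1 R=1 S=1 T=1 U=0
Count: 6.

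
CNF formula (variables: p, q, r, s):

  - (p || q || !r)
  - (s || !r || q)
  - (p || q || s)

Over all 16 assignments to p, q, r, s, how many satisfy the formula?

Case analysis on q and p:
  q=1, p=1: remaining (r,s) ∈ {(0,0); (0,1); (1,0); (1,1)} — 4.
  q=1, p=0: remaining (r,s) ∈ {(0,0); (0,1); (1,0); (1,1)} — 4.
  q=0, p=1: remaining (r,s) ∈ {(0,0); (0,1); (1,1)} — 3.
  q=0, p=0: remaining (r,s) ∈ {(0,1)} — 1.
Total: 4 + 4 + 3 + 1 = 12.

12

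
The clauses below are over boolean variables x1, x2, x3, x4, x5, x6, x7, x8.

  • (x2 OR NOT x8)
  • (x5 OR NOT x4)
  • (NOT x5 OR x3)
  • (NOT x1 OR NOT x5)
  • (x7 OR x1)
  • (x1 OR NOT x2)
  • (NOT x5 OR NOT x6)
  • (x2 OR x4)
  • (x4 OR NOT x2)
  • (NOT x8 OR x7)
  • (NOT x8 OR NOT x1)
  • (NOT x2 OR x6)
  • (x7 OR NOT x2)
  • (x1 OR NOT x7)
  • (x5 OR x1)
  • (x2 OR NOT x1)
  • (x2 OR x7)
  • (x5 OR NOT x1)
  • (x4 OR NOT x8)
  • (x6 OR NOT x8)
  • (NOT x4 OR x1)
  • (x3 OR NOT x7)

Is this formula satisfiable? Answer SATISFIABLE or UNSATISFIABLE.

x1 = True:
  propagation gives x5=False; an empty clause results — contradiction.
x1 = False:
  propagation gives x7=True; an empty clause results — contradiction.
Every branch closes, so no satisfying assignment exists.

UNSATISFIABLE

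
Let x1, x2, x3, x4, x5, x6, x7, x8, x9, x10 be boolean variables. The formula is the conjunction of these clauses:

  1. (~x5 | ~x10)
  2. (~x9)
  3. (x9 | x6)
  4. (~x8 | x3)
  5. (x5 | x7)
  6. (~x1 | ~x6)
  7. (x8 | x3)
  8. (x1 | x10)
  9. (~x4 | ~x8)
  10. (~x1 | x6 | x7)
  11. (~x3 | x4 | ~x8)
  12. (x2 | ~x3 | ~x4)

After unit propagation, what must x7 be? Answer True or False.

(~x9) stands alone — x9 = False.
(x6 | x9) with x9 = False leaves only x6, so x6 = True.
From (~x6 | ~x1) and x6 = True: x1 = False.
(x10 | x1): since x1 = False, the clause reduces to (x10). x10 = True.
From (~x5 | ~x10) and x10 = True: x5 = False.
(x7 | x5) with x5 = False leaves only x7, so x7 = True.

True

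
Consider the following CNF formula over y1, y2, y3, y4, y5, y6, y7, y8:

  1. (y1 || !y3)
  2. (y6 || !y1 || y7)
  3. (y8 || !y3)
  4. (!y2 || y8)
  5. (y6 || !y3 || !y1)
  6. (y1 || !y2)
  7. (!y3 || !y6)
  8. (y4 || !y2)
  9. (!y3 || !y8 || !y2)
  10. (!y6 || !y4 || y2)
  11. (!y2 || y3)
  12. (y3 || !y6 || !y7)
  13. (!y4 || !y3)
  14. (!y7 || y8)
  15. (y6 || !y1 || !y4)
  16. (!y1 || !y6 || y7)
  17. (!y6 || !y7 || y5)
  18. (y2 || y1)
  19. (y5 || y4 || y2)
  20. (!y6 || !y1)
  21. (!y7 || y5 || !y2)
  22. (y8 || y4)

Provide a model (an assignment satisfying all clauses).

Pure literal: y5 appears only positively; assign y5 = True.
Set y1 = True and propagate.
  then y6 is forced to False.
  then y7 is forced to True.
  then y3 is forced to False.
  then y2 is forced to False.
  then y8 is forced to True.
  then y4 is forced to False.
Every clause has at least one true literal under this assignment.
Check each clause:
  1. (!y3 || y1) — y1 is true.
  2. (!y1 || y7 || y6) — y7 is true.
  3. (!y3 || y8) — y8 is true.
  4. (y8 || !y2) — y8 is true.
  5. (!y3 || y6 || !y1) — !y3 is true.
  6. (!y2 || y1) — y1 is true.
  7. (!y3 || !y6) — !y6 is true.
  8. (!y2 || y4) — !y2 is true.
  9. (!y2 || !y8 || !y3) — !y3 is true.
  10. (!y6 || y2 || !y4) — !y6 is true.
  11. (!y2 || y3) — !y2 is true.
  12. (!y6 || !y7 || y3) — !y6 is true.
  13. (!y3 || !y4) — !y4 is true.
  14. (!y7 || y8) — y8 is true.
  15. (!y1 || !y4 || y6) — !y4 is true.
  16. (!y1 || !y6 || y7) — !y6 is true.
  17. (!y6 || !y7 || y5) — !y6 is true.
  18. (y1 || y2) — y1 is true.
  19. (y2 || y5 || y4) — y5 is true.
  20. (!y6 || !y1) — !y6 is true.
  21. (!y2 || y5 || !y7) — y5 is true.
  22. (y8 || y4) — y8 is true.

y1=1, y2=0, y3=0, y4=0, y5=1, y6=0, y7=1, y8=1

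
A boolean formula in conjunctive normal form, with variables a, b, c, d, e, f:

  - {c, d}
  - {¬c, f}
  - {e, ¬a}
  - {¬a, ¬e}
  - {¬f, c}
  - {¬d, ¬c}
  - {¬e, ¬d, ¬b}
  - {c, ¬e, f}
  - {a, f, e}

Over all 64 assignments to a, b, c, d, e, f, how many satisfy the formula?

4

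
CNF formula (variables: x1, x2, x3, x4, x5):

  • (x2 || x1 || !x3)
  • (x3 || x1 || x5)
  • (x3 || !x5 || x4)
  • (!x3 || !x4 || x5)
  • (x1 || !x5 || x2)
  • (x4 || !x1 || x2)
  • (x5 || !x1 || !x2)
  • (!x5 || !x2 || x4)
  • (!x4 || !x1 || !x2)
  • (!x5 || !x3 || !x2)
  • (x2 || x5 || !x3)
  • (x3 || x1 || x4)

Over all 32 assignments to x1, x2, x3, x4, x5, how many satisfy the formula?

5

Satisfying assignments:
  x1=0 x2=1 x3=0 x4=1 x5=1
  x1=0 x2=1 x3=1 x4=0 x5=0
  x1=1 x2=0 x3=0 x4=1 x5=0
  x1=1 x2=0 x3=0 x4=1 x5=1
  x1=1 x2=0 x3=1 x4=1 x5=1
Count: 5.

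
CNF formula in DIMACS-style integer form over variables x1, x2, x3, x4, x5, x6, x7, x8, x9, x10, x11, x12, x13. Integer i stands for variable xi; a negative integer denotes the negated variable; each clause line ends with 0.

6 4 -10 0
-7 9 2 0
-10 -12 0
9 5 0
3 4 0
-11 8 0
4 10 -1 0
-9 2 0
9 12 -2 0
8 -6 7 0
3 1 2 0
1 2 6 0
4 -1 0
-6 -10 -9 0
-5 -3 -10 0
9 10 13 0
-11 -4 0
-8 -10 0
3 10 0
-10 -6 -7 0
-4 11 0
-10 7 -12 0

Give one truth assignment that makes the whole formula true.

x1 = False, x2 = True, x3 = True, x4 = False, x5 = True, x6 = True, x7 = False, x8 = True, x9 = False, x10 = False, x11 = False, x12 = True, x13 = True

Pure literal: x13 appears only positively; assign x13 = True.
Try x1 = False.
For the remaining variables, x2 = True, x3 = True, x4 = False, x5 = True, x6 = True, x7 = False, x8 = True, x9 = False, x10 = False, x11 = False, x12 = True works.
Every clause has at least one true literal under this assignment.
Check each clause:
  1. (x4 ∨ x6 ∨ ¬x10) — x6 is true.
  2. (¬x7 ∨ x9 ∨ x2) — ¬x7 is true.
  3. (¬x12 ∨ ¬x10) — ¬x10 is true.
  4. (x9 ∨ x5) — x5 is true.
  5. (x3 ∨ x4) — x3 is true.
  6. (x8 ∨ ¬x11) — x8 is true.
  7. (x4 ∨ ¬x1 ∨ x10) — ¬x1 is true.
  8. (¬x9 ∨ x2) — x2 is true.
  9. (x12 ∨ x9 ∨ ¬x2) — x12 is true.
  10. (¬x6 ∨ x8 ∨ x7) — x8 is true.
  11. (x3 ∨ x1 ∨ x2) — x2 is true.
  12. (x2 ∨ x1 ∨ x6) — x2 is true.
  13. (x4 ∨ ¬x1) — ¬x1 is true.
  14. (¬x6 ∨ ¬x10 ∨ ¬x9) — ¬x10 is true.
  15. (¬x10 ∨ ¬x3 ∨ ¬x5) — ¬x10 is true.
  16. (x9 ∨ x13 ∨ x10) — x13 is true.
  17. (¬x11 ∨ ¬x4) — ¬x4 is true.
  18. (¬x8 ∨ ¬x10) — ¬x10 is true.
  19. (x10 ∨ x3) — x3 is true.
  20. (¬x6 ∨ ¬x10 ∨ ¬x7) — ¬x7 is true.
  21. (x11 ∨ ¬x4) — ¬x4 is true.
  22. (¬x12 ∨ x7 ∨ ¬x10) — ¬x10 is true.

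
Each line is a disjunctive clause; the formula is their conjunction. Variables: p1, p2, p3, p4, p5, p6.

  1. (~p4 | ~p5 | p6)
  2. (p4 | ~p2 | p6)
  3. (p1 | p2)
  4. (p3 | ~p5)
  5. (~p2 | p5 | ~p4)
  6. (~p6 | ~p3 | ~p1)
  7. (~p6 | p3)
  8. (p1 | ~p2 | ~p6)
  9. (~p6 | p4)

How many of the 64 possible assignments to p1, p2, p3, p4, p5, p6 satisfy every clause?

5

Satisfying assignments:
  p1=T p2=F p3=F p4=F p5=F p6=F
  p1=T p2=F p3=F p4=T p5=F p6=F
  p1=T p2=F p3=T p4=F p5=F p6=F
  p1=T p2=F p3=T p4=F p5=T p6=F
  p1=T p2=F p3=T p4=T p5=F p6=F
That's 5 in total.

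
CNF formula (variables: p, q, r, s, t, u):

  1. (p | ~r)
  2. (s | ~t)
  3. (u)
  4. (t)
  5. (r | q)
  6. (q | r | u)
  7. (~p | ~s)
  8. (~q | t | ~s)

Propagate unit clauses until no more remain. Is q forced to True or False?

(u) is a unit clause: u = True.
Unit clause (t) sets t = True.
From (s | ~t) and t = True: s = True.
From (~s | ~p) and s = True: p = False.
(p | ~r) with p = False leaves only ~r, so r = False.
In (r | q), r is now false; q must hold, so q = True.

True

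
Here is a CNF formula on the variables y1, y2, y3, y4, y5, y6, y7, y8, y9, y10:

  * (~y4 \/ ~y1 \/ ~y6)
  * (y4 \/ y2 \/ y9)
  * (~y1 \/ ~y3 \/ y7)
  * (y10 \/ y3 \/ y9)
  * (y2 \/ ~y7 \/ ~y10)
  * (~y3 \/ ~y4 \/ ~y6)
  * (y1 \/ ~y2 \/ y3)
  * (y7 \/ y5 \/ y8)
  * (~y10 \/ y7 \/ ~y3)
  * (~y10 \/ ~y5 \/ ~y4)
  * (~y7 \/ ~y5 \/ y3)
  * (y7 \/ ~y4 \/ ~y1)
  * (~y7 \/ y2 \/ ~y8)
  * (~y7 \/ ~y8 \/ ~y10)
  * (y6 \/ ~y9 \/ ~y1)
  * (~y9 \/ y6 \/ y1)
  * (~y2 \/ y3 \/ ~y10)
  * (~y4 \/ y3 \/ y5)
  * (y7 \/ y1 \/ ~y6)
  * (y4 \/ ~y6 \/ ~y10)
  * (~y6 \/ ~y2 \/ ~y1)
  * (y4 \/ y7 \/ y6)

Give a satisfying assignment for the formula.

y1=True, y2=False, y3=False, y4=False, y5=False, y6=True, y7=True, y8=False, y9=True, y10=False

Check each clause:
  1. (~y1 \/ ~y4 \/ ~y6) — ~y4 is true.
  2. (y9 \/ y4 \/ y2) — y9 is true.
  3. (~y3 \/ y7 \/ ~y1) — ~y3 is true.
  4. (y10 \/ y9 \/ y3) — y9 is true.
  5. (y2 \/ ~y7 \/ ~y10) — ~y10 is true.
  6. (~y6 \/ ~y3 \/ ~y4) — ~y4 is true.
  7. (~y2 \/ y1 \/ y3) — y1 is true.
  8. (y8 \/ y7 \/ y5) — y7 is true.
  9. (~y3 \/ ~y10 \/ y7) — ~y3 is true.
  10. (~y4 \/ ~y5 \/ ~y10) — ~y5 is true.
  11. (~y5 \/ y3 \/ ~y7) — ~y5 is true.
  12. (y7 \/ ~y1 \/ ~y4) — ~y4 is true.
  13. (y2 \/ ~y7 \/ ~y8) — ~y8 is true.
  14. (~y8 \/ ~y10 \/ ~y7) — ~y8 is true.
  15. (y6 \/ ~y1 \/ ~y9) — y6 is true.
  16. (~y9 \/ y6 \/ y1) — y1 is true.
  17. (~y10 \/ ~y2 \/ y3) — ~y10 is true.
  18. (y5 \/ ~y4 \/ y3) — ~y4 is true.
  19. (y1 \/ y7 \/ ~y6) — y1 is true.
  20. (~y10 \/ y4 \/ ~y6) — ~y10 is true.
  21. (~y2 \/ ~y6 \/ ~y1) — ~y2 is true.
  22. (y6 \/ y7 \/ y4) — y6 is true.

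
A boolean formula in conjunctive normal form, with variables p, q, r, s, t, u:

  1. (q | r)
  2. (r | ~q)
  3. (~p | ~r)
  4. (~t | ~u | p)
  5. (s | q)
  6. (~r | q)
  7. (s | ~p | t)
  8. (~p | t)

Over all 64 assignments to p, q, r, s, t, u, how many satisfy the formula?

6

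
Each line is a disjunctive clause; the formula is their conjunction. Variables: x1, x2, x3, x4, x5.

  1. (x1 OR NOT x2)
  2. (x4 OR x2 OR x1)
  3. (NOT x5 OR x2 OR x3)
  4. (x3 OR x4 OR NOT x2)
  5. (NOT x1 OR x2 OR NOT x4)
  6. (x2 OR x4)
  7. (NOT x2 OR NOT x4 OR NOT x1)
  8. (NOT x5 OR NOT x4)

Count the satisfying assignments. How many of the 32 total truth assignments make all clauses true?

4

The models are:
  x1=F x2=F x3=F x4=T x5=F
  x1=F x2=F x3=T x4=T x5=F
  x1=T x2=T x3=T x4=F x5=F
  x1=T x2=T x3=T x4=F x5=T
That's 4 in total.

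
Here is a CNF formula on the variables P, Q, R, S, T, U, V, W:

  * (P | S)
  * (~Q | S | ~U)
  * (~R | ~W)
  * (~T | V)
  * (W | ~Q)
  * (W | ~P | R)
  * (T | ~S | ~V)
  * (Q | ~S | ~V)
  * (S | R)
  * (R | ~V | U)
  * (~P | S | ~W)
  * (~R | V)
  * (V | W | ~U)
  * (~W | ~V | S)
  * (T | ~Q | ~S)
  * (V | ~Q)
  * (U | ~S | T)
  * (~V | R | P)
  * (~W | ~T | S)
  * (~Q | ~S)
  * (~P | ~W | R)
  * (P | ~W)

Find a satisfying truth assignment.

P=T, Q=F, R=T, S=F, T=T, U=T, V=T, W=F

Check each clause:
  1. (P | S) — P is true.
  2. (~Q | S | ~U) — ~Q is true.
  3. (~R | ~W) — ~W is true.
  4. (~T | V) — V is true.
  5. (~Q | W) — ~Q is true.
  6. (W | R | ~P) — R is true.
  7. (~V | ~S | T) — ~S is true.
  8. (~S | Q | ~V) — ~S is true.
  9. (S | R) — R is true.
  10. (~V | R | U) — R is true.
  11. (~P | ~W | S) — ~W is true.
  12. (~R | V) — V is true.
  13. (W | V | ~U) — V is true.
  14. (S | ~W | ~V) — ~W is true.
  15. (T | ~S | ~Q) — ~S is true.
  16. (V | ~Q) — ~Q is true.
  17. (T | U | ~S) — ~S is true.
  18. (~V | R | P) — R is true.
  19. (S | ~T | ~W) — ~W is true.
  20. (~Q | ~S) — ~S is true.
  21. (R | ~P | ~W) — ~W is true.
  22. (~W | P) — ~W is true.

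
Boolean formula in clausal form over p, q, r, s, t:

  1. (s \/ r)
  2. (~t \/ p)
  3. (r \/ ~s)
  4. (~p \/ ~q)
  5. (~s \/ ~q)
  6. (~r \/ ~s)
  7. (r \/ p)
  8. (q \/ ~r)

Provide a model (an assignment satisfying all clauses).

p=0  q=1  r=1  s=0  t=0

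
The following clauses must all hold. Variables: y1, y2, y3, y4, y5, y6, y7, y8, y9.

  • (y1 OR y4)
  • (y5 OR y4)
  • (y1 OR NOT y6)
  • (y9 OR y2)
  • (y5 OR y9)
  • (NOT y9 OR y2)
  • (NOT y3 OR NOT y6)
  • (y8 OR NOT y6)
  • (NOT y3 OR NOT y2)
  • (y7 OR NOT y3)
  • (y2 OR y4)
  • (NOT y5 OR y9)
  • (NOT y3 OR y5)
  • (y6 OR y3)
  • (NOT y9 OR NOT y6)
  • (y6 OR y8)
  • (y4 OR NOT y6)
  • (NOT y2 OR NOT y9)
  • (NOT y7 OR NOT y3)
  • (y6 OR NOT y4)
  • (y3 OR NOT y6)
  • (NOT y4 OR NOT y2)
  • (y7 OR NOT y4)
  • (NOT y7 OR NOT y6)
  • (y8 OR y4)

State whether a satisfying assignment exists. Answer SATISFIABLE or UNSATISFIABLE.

UNSATISFIABLE

y6 = True:
  propagation gives y1=True, y3=False; an empty clause results — contradiction.
y6 = False:
  propagation gives y3=True, y2=False, y9=True; an empty clause results — contradiction.
Every branch closes, so no satisfying assignment exists.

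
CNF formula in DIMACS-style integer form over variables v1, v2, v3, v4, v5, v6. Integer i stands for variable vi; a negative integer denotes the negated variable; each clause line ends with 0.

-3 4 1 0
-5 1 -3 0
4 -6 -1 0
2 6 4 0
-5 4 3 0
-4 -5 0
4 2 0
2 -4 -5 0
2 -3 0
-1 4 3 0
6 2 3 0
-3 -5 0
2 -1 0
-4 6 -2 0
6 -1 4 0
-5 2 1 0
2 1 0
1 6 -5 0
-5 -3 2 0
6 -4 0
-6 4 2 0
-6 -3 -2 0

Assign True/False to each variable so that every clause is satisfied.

v1=F, v2=T, v3=F, v4=F, v5=F, v6=T

v5 occurs only negated in the remaining clauses — set v5 = False.
Set v1 = False and propagate.
  then v2 is forced to True.
Set v3 = False and propagate.
The remaining clauses are satisfied by v4 = False, v6 = True.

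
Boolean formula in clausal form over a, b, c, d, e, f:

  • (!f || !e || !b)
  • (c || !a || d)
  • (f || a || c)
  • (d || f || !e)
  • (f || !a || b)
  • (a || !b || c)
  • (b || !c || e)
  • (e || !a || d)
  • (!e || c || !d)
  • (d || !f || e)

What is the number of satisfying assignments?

Case analysis on e and a:
  e=T, a=T: remaining (b,c,d,f) ∈ {(F,T,F,T); (F,T,T,T); (T,T,T,F)} — 3.
  e=T, a=F: 5 of the 16 assignments to (b,c,d,f) work.
  e=F, a=T: 5 of the 16 assignments to (b,c,d,f) work.
  e=F, a=F: remaining (b,c,d,f) ∈ {(F,F,T,T); (T,T,F,F); (T,T,T,F); (T,T,T,T)} — 4.
Total: 3 + 5 + 5 + 4 = 17.

17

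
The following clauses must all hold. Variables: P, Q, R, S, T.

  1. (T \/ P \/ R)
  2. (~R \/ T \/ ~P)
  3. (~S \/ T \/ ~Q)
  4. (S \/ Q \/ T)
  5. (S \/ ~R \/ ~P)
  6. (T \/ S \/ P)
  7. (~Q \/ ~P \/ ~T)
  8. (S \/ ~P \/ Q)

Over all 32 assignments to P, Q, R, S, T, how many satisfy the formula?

Case analysis on P and T:
  P=1, T=1: remaining (Q,R,S) ∈ {(0,0,1); (0,1,1)} — 2.
  P=1, T=0: remaining (Q,R,S) ∈ {(0,0,1); (1,0,0)} — 2.
  P=0, T=1: Q, R, S free → 2^3 = 8.
  P=0, T=0: remaining (Q,R,S) ∈ {(0,1,1)} — 1.
Total: 2 + 2 + 8 + 1 = 13.

13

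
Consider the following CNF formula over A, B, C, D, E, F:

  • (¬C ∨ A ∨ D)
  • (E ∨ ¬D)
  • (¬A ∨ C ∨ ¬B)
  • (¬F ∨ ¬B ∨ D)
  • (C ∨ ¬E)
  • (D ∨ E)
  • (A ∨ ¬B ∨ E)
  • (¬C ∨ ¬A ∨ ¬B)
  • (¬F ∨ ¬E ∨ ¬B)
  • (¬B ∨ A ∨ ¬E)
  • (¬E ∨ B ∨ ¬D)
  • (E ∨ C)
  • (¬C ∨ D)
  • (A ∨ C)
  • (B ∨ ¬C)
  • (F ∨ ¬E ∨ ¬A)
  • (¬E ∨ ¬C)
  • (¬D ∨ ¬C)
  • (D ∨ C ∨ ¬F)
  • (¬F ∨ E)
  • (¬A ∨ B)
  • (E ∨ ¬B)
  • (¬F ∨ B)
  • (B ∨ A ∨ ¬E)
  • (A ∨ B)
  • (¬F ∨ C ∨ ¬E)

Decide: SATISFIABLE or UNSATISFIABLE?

E = True:
  propagation gives C=True; an empty clause results — contradiction.
E = False:
  propagation gives D=False; an empty clause results — contradiction.
Every branch closes, so no satisfying assignment exists.

UNSATISFIABLE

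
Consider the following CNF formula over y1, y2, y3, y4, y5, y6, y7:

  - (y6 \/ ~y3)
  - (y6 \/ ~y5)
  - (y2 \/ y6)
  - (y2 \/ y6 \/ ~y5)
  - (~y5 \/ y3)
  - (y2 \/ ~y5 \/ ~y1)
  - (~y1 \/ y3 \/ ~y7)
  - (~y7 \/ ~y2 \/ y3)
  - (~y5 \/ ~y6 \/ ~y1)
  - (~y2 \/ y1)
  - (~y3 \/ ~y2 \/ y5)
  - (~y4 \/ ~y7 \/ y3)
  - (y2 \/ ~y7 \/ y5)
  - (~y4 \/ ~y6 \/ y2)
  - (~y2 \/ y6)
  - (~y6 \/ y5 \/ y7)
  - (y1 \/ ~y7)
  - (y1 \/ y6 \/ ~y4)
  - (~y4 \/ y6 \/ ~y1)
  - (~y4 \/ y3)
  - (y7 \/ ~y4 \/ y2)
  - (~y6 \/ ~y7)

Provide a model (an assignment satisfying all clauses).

y1=False, y2=False, y3=True, y4=False, y5=True, y6=True, y7=False

Check each clause:
  1. (~y3 \/ y6) — y6 is true.
  2. (~y5 \/ y6) — y6 is true.
  3. (y6 \/ y2) — y6 is true.
  4. (y2 \/ ~y5 \/ y6) — y6 is true.
  5. (y3 \/ ~y5) — y3 is true.
  6. (y2 \/ ~y1 \/ ~y5) — ~y1 is true.
  7. (~y1 \/ ~y7 \/ y3) — ~y7 is true.
  8. (y3 \/ ~y2 \/ ~y7) — ~y7 is true.
  9. (~y6 \/ ~y1 \/ ~y5) — ~y1 is true.
  10. (~y2 \/ y1) — ~y2 is true.
  11. (y5 \/ ~y3 \/ ~y2) — y5 is true.
  12. (y3 \/ ~y7 \/ ~y4) — ~y7 is true.
  13. (y5 \/ ~y7 \/ y2) — ~y7 is true.
  14. (y2 \/ ~y4 \/ ~y6) — ~y4 is true.
  15. (~y2 \/ y6) — y6 is true.
  16. (y5 \/ ~y6 \/ y7) — y5 is true.
  17. (~y7 \/ y1) — ~y7 is true.
  18. (y6 \/ ~y4 \/ y1) — ~y4 is true.
  19. (~y1 \/ ~y4 \/ y6) — ~y4 is true.
  20. (y3 \/ ~y4) — y3 is true.
  21. (y2 \/ y7 \/ ~y4) — ~y4 is true.
  22. (~y7 \/ ~y6) — ~y7 is true.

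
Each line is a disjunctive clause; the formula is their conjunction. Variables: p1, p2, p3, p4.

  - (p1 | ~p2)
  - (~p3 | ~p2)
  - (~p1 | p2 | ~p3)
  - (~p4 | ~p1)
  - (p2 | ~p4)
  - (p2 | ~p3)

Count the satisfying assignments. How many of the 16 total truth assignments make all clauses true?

3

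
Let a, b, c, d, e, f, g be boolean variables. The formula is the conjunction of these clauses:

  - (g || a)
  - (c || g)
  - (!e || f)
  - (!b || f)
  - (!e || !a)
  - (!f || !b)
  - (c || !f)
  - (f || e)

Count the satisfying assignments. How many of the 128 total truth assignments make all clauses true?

8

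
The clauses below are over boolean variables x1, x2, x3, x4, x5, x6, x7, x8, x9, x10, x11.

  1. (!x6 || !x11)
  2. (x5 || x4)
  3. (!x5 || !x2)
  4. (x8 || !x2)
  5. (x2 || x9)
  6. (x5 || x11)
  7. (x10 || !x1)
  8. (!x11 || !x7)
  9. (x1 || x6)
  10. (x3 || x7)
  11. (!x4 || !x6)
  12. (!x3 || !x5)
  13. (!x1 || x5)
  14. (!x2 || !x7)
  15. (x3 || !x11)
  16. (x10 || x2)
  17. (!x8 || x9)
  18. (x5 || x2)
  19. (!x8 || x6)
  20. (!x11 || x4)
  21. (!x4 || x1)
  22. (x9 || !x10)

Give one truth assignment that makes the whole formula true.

x1 = True, x2 = False, x3 = False, x4 = False, x5 = True, x6 = False, x7 = True, x8 = False, x9 = True, x10 = True, x11 = False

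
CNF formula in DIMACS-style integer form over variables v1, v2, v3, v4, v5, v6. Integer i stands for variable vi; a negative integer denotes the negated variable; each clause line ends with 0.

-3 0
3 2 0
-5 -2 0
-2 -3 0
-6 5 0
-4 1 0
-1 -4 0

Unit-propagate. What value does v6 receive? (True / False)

Unit clause (!v3) sets v3 = False.
(v3 || v2) with v3 = False leaves only v2, so v2 = True.
(!v2 || !v5) with v2 = True leaves only !v5, so v5 = False.
In (!v6 || v5), v5 is now false; !v6 must hold, so v6 = False.

False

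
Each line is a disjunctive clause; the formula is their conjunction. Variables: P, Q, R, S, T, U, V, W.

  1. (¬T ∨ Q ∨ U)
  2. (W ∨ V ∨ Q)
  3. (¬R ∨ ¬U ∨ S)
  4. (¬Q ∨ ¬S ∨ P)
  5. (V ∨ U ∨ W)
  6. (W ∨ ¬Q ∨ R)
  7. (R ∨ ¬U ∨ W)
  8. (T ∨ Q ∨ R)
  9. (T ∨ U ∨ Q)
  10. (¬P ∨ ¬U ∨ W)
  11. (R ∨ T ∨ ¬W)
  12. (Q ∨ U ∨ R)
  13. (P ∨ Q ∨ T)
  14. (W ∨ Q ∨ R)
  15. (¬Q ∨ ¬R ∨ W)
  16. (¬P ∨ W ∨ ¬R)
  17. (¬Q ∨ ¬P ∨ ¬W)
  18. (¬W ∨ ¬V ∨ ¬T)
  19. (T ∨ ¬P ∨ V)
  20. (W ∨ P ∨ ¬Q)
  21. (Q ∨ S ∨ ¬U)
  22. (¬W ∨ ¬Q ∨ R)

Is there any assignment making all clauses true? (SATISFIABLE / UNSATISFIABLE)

Set P = False and propagate.
The remaining clauses are satisfied by Q = False, R = True, S = True, T = True, U = True, V = False, W = True.
So P=0, Q=0, R=1, S=1, T=1, U=1, V=0, W=1 is a satisfying assignment.

SATISFIABLE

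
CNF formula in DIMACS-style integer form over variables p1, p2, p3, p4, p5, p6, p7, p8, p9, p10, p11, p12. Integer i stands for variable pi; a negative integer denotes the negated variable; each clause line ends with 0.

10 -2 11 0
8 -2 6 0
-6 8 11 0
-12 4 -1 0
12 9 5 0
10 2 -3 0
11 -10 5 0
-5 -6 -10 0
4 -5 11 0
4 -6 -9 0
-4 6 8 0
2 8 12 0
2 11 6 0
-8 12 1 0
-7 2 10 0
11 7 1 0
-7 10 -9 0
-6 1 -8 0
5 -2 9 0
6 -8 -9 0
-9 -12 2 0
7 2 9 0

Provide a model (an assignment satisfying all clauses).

p1 = F, p2 = F, p3 = T, p4 = T, p5 = F, p6 = T, p7 = T, p8 = F, p9 = F, p10 = T, p11 = T, p12 = T

Check each clause:
  1. (p10 ∨ p11 ∨ ¬p2) — p10 is true.
  2. (p6 ∨ ¬p2 ∨ p8) — ¬p2 is true.
  3. (¬p6 ∨ p11 ∨ p8) — p11 is true.
  4. (¬p12 ∨ p4 ∨ ¬p1) — p4 is true.
  5. (p5 ∨ p9 ∨ p12) — p12 is true.
  6. (¬p3 ∨ p10 ∨ p2) — p10 is true.
  7. (¬p10 ∨ p11 ∨ p5) — p11 is true.
  8. (¬p5 ∨ ¬p10 ∨ ¬p6) — ¬p5 is true.
  9. (p4 ∨ ¬p5 ∨ p11) — p11 is true.
  10. (¬p9 ∨ p4 ∨ ¬p6) — p4 is true.
  11. (¬p4 ∨ p6 ∨ p8) — p6 is true.
  12. (p12 ∨ p2 ∨ p8) — p12 is true.
  13. (p2 ∨ p6 ∨ p11) — p11 is true.
  14. (¬p8 ∨ p12 ∨ p1) — ¬p8 is true.
  15. (p2 ∨ p10 ∨ ¬p7) — p10 is true.
  16. (p1 ∨ p7 ∨ p11) — p11 is true.
  17. (¬p7 ∨ ¬p9 ∨ p10) — p10 is true.
  18. (p1 ∨ ¬p8 ∨ ¬p6) — ¬p8 is true.
  19. (p5 ∨ p9 ∨ ¬p2) — ¬p2 is true.
  20. (¬p9 ∨ p6 ∨ ¬p8) — ¬p8 is true.
  21. (¬p12 ∨ ¬p9 ∨ p2) — ¬p9 is true.
  22. (p9 ∨ p2 ∨ p7) — p7 is true.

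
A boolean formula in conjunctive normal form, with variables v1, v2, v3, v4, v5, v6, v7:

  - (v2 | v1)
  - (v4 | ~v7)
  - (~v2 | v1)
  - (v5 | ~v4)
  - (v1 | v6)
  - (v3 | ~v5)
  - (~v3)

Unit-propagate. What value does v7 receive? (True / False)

False

Unit clause (~v3) sets v3 = False.
(v3 | ~v5): since v3 = False, the clause reduces to (~v5). v5 = False.
(v5 | ~v4): since v5 = False, the clause reduces to (~v4). v4 = False.
From (v4 | ~v7) and v4 = False: v7 = False.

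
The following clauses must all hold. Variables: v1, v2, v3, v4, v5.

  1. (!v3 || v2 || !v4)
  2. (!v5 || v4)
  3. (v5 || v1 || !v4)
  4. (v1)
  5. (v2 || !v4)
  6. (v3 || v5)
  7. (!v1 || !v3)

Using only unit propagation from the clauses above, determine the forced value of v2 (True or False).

True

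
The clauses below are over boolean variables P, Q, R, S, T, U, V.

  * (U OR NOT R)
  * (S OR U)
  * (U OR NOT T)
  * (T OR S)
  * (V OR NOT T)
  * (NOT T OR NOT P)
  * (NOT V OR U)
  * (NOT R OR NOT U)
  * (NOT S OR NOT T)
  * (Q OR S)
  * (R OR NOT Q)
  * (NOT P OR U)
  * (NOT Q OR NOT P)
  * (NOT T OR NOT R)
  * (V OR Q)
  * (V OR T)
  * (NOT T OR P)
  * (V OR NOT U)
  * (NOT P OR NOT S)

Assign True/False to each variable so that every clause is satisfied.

P=F, Q=F, R=F, S=T, T=F, U=T, V=T

Branch on P: take P = False.
  then T is forced to False.
  then S is forced to True.
  then V is forced to True.
  then U is forced to True.
  then R is forced to False.
  then Q is forced to False.
Every clause has at least one true literal under this assignment.
Check each clause:
  1. (NOT R OR U) — NOT R is true.
  2. (U OR S) — S is true.
  3. (U OR NOT T) — NOT T is true.
  4. (S OR T) — S is true.
  5. (NOT T OR V) — NOT T is true.
  6. (NOT T OR NOT P) — NOT T is true.
  7. (NOT V OR U) — U is true.
  8. (NOT R OR NOT U) — NOT R is true.
  9. (NOT S OR NOT T) — NOT T is true.
  10. (Q OR S) — S is true.
  11. (R OR NOT Q) — NOT Q is true.
  12. (NOT P OR U) — NOT P is true.
  13. (NOT P OR NOT Q) — NOT P is true.
  14. (NOT R OR NOT T) — NOT T is true.
  15. (Q OR V) — V is true.
  16. (V OR T) — V is true.
  17. (NOT T OR P) — NOT T is true.
  18. (V OR NOT U) — V is true.
  19. (NOT P OR NOT S) — NOT P is true.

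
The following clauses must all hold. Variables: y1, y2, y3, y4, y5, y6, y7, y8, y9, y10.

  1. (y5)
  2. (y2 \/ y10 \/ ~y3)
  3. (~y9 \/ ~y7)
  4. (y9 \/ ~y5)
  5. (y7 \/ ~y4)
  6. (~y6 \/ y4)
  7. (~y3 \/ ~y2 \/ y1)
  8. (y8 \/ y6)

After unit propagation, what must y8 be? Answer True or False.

Unit clause (y5) sets y5 = True.
From (~y5 \/ y9) and y5 = True: y9 = True.
In (~y9 \/ ~y7), ~y9 is now false; ~y7 must hold, so y7 = False.
(~y4 \/ y7): since y7 = False, the clause reduces to (~y4). y4 = False.
(y4 \/ ~y6): since y4 = False, the clause reduces to (~y6). y6 = False.
(y6 \/ y8) with y6 = False leaves only y8, so y8 = True.

True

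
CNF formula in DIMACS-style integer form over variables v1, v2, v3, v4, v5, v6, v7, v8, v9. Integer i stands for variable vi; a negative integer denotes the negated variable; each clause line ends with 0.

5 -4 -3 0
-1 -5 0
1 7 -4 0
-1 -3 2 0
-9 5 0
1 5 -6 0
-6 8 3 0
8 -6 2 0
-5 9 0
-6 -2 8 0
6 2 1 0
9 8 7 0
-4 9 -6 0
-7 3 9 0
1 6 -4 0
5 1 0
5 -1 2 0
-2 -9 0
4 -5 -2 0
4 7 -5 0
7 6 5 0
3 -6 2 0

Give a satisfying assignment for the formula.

Pure literal: v8 appears only positively; assign v8 = True.
Try v1 = True.
  then v5 is forced to False.
  then v9 is forced to False.
  then v2 is forced to True.
Branch on v3: take v3 = True.
  then v4 is forced to False.
Set v6 = True and propagate.
v7 is now unconstrained; take v7 = False.

v1 = True, v2 = True, v3 = True, v4 = False, v5 = False, v6 = True, v7 = False, v8 = True, v9 = False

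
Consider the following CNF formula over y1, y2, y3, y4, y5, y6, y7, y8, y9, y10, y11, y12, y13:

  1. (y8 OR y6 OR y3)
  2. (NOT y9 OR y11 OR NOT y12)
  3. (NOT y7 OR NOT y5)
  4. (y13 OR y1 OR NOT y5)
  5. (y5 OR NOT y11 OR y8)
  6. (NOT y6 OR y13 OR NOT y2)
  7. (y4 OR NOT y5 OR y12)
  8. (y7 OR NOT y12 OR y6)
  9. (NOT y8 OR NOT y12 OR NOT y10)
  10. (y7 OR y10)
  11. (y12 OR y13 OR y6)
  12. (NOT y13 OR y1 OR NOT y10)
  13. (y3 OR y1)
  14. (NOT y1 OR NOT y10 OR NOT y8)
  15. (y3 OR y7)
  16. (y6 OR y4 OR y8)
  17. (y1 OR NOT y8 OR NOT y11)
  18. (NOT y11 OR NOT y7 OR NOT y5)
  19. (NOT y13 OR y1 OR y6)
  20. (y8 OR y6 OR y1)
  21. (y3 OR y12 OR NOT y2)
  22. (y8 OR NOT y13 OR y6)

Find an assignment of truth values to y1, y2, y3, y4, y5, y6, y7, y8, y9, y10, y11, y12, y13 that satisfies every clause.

Pure literal: y2 appears only negated; assign y2 = False.
Pure literal: y4 appears only positively; assign y4 = True.
Branch on y1: take y1 = True.
Set y3 = False and propagate.
  then y7 is forced to True.
  then y5 is forced to False.
For the remaining variables, y6 = True, y8 = True, y9 = True, y10 = False, y11 = True, y12 = True, y13 = True works.
Check each clause:
  1. (y6 OR y8 OR y3) — y8 is true.
  2. (y11 OR NOT y12 OR NOT y9) — y11 is true.
  3. (NOT y7 OR NOT y5) — NOT y5 is true.
  4. (NOT y5 OR y13 OR y1) — y1 is true.
  5. (NOT y11 OR y5 OR y8) — y8 is true.
  6. (y13 OR NOT y2 OR NOT y6) — y13 is true.
  7. (NOT y5 OR y12 OR y4) — NOT y5 is true.
  8. (y7 OR y6 OR NOT y12) — y6 is true.
  9. (NOT y10 OR NOT y12 OR NOT y8) — NOT y10 is true.
  10. (y7 OR y10) — y7 is true.
  11. (y6 OR y13 OR y12) — y12 is true.
  12. (NOT y10 OR y1 OR NOT y13) — y1 is true.
  13. (y1 OR y3) — y1 is true.
  14. (NOT y10 OR NOT y8 OR NOT y1) — NOT y10 is true.
  15. (y3 OR y7) — y7 is true.
  16. (y4 OR y6 OR y8) — y8 is true.
  17. (NOT y11 OR y1 OR NOT y8) — y1 is true.
  18. (NOT y5 OR NOT y7 OR NOT y11) — NOT y5 is true.
  19. (y1 OR NOT y13 OR y6) — y1 is true.
  20. (y6 OR y8 OR y1) — y8 is true.
  21. (NOT y2 OR y3 OR y12) — y12 is true.
  22. (y8 OR NOT y13 OR y6) — y8 is true.

y1=T  y2=F  y3=F  y4=T  y5=F  y6=T  y7=T  y8=T  y9=T  y10=F  y11=T  y12=T  y13=T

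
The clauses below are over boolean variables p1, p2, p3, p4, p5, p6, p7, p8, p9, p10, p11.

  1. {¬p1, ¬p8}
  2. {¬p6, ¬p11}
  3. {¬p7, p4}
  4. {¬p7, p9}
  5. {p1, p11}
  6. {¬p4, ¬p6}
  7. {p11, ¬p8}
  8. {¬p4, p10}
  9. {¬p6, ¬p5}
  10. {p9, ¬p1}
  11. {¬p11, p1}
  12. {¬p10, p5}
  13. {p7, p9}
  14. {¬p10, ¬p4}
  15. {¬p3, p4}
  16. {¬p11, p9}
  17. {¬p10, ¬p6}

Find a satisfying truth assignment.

p1=T, p2=F, p3=F, p4=F, p5=T, p6=F, p7=F, p8=F, p9=T, p10=F, p11=T

Pure literal: p3 appears only negated; assign p3 = False.
Pure literal: p6 appears only negated; assign p6 = False.
Try p1 = True.
  then p8 is forced to False.
  then p9 is forced to True.
Try p4 = False.
  then p7 is forced to False.
Set p5 = True and propagate.
p2, p10, p11 are now unconstrained; take p2 = False, p10 = False, p11 = True.
Check each clause:
  1. {¬p8, ¬p1} — ¬p8 is true.
  2. {¬p6, ¬p11} — ¬p6 is true.
  3. {p4, ¬p7} — ¬p7 is true.
  4. {¬p7, p9} — ¬p7 is true.
  5. {p1, p11} — p1 is true.
  6. {¬p6, ¬p4} — ¬p6 is true.
  7. {p11, ¬p8} — ¬p8 is true.
  8. {p10, ¬p4} — ¬p4 is true.
  9. {¬p6, ¬p5} — ¬p6 is true.
  10. {p9, ¬p1} — p9 is true.
  11. {p1, ¬p11} — p1 is true.
  12. {¬p10, p5} — p5 is true.
  13. {p9, p7} — p9 is true.
  14. {¬p4, ¬p10} — ¬p4 is true.
  15. {p4, ¬p3} — ¬p3 is true.
  16. {¬p11, p9} — p9 is true.
  17. {¬p6, ¬p10} — ¬p6 is true.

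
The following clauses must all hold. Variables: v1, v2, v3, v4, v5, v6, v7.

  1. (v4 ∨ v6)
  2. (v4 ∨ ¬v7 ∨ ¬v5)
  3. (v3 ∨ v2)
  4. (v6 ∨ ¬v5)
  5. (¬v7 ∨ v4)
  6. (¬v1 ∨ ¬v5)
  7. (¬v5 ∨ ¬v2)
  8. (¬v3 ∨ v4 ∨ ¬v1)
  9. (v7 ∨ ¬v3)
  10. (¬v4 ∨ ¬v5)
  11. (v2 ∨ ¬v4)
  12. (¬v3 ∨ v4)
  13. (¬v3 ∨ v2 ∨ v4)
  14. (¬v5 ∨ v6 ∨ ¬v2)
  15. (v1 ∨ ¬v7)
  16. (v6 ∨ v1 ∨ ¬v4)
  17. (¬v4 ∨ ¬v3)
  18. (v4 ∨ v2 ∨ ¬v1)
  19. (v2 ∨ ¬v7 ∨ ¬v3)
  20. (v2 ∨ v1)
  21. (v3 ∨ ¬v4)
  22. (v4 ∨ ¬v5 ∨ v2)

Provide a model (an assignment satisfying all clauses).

Pure literal: v5 appears only negated; assign v5 = False.
Pure literal: v6 appears only positively; assign v6 = True.
Branch on v1: take v1 = False.
  then v7 is forced to False.
  then v3 is forced to False.
  then v2 is forced to True.
  then v4 is forced to False.

v1=0, v2=1, v3=0, v4=0, v5=0, v6=1, v7=0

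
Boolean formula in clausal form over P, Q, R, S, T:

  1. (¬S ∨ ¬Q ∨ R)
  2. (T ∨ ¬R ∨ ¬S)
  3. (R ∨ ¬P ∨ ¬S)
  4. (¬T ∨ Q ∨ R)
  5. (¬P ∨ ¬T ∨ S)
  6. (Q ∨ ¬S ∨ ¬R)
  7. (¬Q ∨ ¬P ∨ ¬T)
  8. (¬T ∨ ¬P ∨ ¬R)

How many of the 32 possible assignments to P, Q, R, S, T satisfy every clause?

Split on R, then S.
  R=1, S=1: remaining (P,Q,T) ∈ {(0,1,1)} — 1.
  R=1, S=0: Q free; 3 ways for (P,T) × 2^1 = 6.
  R=0, S=1: remaining (P,Q,T) ∈ {(0,0,0)} — 1.
  R=0, S=0: 5 of the 8 assignments to (P,Q,T) work.
Total: 1 + 6 + 1 + 5 = 13.

13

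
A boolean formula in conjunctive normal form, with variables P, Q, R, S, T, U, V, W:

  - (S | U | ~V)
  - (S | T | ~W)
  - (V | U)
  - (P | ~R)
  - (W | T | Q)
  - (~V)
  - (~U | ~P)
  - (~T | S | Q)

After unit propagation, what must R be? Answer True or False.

False

(~V) is a unit clause: V = False.
From (V | U) and V = False: U = True.
In (~U | ~P), ~U is now false; ~P must hold, so P = False.
From (P | ~R) and P = False: R = False.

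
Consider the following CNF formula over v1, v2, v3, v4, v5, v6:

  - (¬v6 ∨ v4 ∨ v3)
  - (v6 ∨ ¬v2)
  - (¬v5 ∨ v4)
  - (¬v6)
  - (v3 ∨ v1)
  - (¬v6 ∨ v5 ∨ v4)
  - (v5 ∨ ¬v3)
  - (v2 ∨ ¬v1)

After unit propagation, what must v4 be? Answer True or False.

(¬v6) is a unit clause: v6 = False.
From (¬v2 ∨ v6) and v6 = False: v2 = False.
(¬v1 ∨ v2): since v2 = False, the clause reduces to (¬v1). v1 = False.
In (v3 ∨ v1), v1 is now false; v3 must hold, so v3 = True.
In (v5 ∨ ¬v3), ¬v3 is now false; v5 must hold, so v5 = True.
In (v4 ∨ ¬v5), ¬v5 is now false; v4 must hold, so v4 = True.

True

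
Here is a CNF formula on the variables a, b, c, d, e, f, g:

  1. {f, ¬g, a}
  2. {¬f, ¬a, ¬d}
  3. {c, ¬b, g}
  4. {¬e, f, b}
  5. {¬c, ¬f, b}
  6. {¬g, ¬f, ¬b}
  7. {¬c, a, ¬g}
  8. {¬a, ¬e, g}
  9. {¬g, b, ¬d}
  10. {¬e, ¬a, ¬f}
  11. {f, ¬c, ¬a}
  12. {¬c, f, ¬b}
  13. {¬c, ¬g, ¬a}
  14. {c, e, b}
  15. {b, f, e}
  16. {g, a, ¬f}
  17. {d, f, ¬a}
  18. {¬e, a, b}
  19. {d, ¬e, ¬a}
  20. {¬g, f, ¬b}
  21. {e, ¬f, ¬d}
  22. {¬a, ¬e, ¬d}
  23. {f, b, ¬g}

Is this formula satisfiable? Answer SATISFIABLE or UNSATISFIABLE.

SATISFIABLE

Branch on a: take a = True.
The remaining clauses are satisfied by b = True, c = True, d = False, e = False, f = True, g = False.
So a = True, b = True, c = True, d = False, e = False, f = True, g = False is a satisfying assignment.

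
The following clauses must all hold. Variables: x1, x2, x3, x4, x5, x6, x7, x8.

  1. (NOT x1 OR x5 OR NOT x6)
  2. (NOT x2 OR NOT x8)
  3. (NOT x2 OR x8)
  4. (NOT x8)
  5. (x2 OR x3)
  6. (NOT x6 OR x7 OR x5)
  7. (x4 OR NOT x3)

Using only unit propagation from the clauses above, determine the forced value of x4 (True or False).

True

(NOT x8) is a unit clause: x8 = False.
In (x8 OR NOT x2), x8 is now false; NOT x2 must hold, so x2 = False.
From (x2 OR x3) and x2 = False: x3 = True.
From (x4 OR NOT x3) and x3 = True: x4 = True.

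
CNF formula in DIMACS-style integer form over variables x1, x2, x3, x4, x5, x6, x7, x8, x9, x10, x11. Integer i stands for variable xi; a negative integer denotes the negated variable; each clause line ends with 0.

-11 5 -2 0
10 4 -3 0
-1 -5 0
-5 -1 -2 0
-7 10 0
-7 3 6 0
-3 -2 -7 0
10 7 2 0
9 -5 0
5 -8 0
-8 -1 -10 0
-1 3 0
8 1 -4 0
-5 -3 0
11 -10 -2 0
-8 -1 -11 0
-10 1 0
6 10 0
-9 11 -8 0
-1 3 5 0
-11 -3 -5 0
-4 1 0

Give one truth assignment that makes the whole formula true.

Pure literal: x6 appears only positively; assign x6 = True.
Try x1 = False.
  then x10 is forced to False.
  then x7 is forced to False.
  then x2 is forced to True.
  then x4 is forced to False.
  then x3 is forced to False.
Set x5 = True and propagate.
  then x9 is forced to True.
The remaining clauses are satisfied by x8 = False, x11 = True.
Check each clause:
  1. (x5 OR NOT x2 OR NOT x11) — x5 is true.
  2. (NOT x3 OR x4 OR x10) — NOT x3 is true.
  3. (NOT x1 OR NOT x5) — NOT x1 is true.
  4. (NOT x1 OR NOT x5 OR NOT x2) — NOT x1 is true.
  5. (NOT x7 OR x10) — NOT x7 is true.
  6. (x6 OR NOT x7 OR x3) — NOT x7 is true.
  7. (NOT x3 OR NOT x2 OR NOT x7) — NOT x7 is true.
  8. (x10 OR x2 OR x7) — x2 is true.
  9. (x9 OR NOT x5) — x9 is true.
  10. (x5 OR NOT x8) — NOT x8 is true.
  11. (NOT x8 OR NOT x10 OR NOT x1) — NOT x8 is true.
  12. (x3 OR NOT x1) — NOT x1 is true.
  13. (x8 OR NOT x4 OR x1) — NOT x4 is true.
  14. (NOT x3 OR NOT x5) — NOT x3 is true.
  15. (x11 OR NOT x2 OR NOT x10) — x11 is true.
  16. (NOT x8 OR NOT x11 OR NOT x1) — NOT x8 is true.
  17. (x1 OR NOT x10) — NOT x10 is true.
  18. (x10 OR x6) — x6 is true.
  19. (NOT x9 OR NOT x8 OR x11) — NOT x8 is true.
  20. (x5 OR x3 OR NOT x1) — x5 is true.
  21. (NOT x11 OR NOT x5 OR NOT x3) — NOT x3 is true.
  22. (x1 OR NOT x4) — NOT x4 is true.

x1 = False  x2 = True  x3 = False  x4 = False  x5 = True  x6 = True  x7 = False  x8 = False  x9 = True  x10 = False  x11 = True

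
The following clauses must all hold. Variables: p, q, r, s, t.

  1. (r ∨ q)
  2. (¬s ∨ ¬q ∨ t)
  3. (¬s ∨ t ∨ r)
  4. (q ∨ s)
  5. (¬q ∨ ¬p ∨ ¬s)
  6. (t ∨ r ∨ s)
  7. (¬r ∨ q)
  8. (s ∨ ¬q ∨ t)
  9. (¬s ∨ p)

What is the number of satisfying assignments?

The models are:
  p=0 q=1 r=0 s=0 t=1
  p=0 q=1 r=1 s=0 t=1
  p=1 q=1 r=0 s=0 t=1
  p=1 q=1 r=1 s=0 t=1
Count: 4.

4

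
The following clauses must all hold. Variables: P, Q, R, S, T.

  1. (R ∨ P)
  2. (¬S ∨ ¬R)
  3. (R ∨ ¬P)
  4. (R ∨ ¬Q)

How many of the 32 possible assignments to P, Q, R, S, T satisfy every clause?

8

Split on R, then P.
  R=T, P=T: remaining (Q,S,T) ∈ {(F,F,F); (F,F,T); (T,F,F); (T,F,T)} — 4.
  R=T, P=F: remaining (Q,S,T) ∈ {(F,F,F); (F,F,T); (T,F,F); (T,F,T)} — 4.
  R=F, P=T: a clause becomes empty — 0.
  R=F, P=F: a clause becomes empty — 0.
Total: 4 + 4 + 0 + 0 = 8.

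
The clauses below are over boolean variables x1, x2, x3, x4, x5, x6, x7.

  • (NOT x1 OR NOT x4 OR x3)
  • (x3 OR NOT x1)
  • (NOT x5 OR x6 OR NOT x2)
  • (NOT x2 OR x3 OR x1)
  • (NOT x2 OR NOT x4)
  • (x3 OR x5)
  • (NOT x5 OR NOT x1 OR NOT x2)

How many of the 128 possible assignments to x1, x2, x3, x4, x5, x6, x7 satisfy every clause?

Split on x1, then x2.
  x1=T, x2=T: remaining (x3,x4,x5,x6,x7) ∈ {(T,F,F,F,F); (T,F,F,F,T); (T,F,F,T,F); (T,F,F,T,T)} — 4.
  x1=T, x2=F: forces x3=T; x4, x5, x6, x7 free → 2^4 = 16.
  x1=F, x2=T: x7 free; 3 ways for (x3,x4,x5,x6) × 2^1 = 6.
  x1=F, x2=F: x4, x6, x7 free; 3 ways for (x3,x5) × 2^3 = 24.
Total: 4 + 16 + 6 + 24 = 50.

50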